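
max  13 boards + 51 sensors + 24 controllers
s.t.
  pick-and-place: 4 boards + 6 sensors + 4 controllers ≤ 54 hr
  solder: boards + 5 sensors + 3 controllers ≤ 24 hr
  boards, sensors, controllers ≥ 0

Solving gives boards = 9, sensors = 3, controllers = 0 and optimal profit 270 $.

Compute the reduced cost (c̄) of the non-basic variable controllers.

-7

Check each constraint at x*: pick-and-place 54/54 (tight); solder 24/24 (tight).
Dual feasibility on the basic columns requires 4·y_pick-and-place + 1·y_solder = 13, 6·y_pick-and-place + 5·y_solder = 51.
This yields shadow prices y_pick-and-place = 1, y_solder = 9.
Reduced cost of controllers: c₃ − yᵀa₃ = 24 − (1·4 + 9·3) = 24 − 31 = -7.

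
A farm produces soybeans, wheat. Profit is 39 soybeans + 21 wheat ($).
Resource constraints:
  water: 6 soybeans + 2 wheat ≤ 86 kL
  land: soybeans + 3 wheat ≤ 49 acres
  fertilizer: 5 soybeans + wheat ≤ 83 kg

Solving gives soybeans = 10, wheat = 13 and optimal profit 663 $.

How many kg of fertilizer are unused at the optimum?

20

fertilizer used = 5·10 + 1·13 = 63; slack = 83 − 63 = 20.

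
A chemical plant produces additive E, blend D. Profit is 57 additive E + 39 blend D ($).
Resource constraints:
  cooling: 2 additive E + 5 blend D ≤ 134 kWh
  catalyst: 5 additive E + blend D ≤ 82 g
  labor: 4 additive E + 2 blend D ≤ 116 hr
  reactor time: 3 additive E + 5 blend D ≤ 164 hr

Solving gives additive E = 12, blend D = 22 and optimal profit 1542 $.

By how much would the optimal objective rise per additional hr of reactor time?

Check each constraint at x*: cooling 134/134 (tight); catalyst 82/82 (tight); labor 92/116 (slack 24); reactor time 146/164 (slack 18).
Since labor, reactor time are not tight, their duals are 0.
Dual feasibility on the basic columns requires 2·y_cooling + 5·y_catalyst = 57, 5·y_cooling + 1·y_catalyst = 39.
Solving: y_cooling = 6, y_catalyst = 9.
Shadow price of reactor time = 0.

0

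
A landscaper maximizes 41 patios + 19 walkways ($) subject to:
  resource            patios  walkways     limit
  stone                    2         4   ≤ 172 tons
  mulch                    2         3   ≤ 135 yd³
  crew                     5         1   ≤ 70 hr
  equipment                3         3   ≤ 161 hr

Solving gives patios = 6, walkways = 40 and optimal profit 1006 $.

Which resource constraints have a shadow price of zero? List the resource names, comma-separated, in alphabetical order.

equipment, mulch

stone: 172/172 (binding)
mulch: 132/135 (slack 3)
crew: 70/70 (binding)
equipment: 138/161 (slack 23)
By complementary slackness, a constraint with positive slack has shadow price 0 → equipment, mulch.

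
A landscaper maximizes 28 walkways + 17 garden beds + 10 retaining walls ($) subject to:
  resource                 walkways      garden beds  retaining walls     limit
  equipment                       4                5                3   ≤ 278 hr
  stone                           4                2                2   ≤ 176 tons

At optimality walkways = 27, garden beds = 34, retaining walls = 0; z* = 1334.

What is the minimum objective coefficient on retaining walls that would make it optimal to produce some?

15

Check each constraint at x*: equipment 278/278 (tight); stone 176/176 (tight).
From A_Bᵀ y = c: 4·y_equipment + 4·y_stone = 28; 5·y_equipment + 2·y_stone = 17.
→ y_equipment = 1 and y_stone = 6.
retaining walls enters the basis when its profit ≥ yᵀa₃ = 1·3 + 6·2 = 15.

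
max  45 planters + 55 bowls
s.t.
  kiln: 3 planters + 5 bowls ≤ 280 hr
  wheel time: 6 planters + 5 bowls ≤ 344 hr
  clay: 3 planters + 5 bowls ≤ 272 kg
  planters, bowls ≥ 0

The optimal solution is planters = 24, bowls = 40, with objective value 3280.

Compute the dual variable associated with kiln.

Check each constraint at x*: kiln 272/280 (slack 8); wheel time 344/344 (tight); clay 272/272 (tight).
Slack constraints have shadow price 0 (complementary slackness).
The binding rows give the dual system: 6·y_wheel time + 3·y_clay = 45 and 5·y_wheel time + 5·y_clay = 55.
→ y_wheel time = 4 and y_clay = 7.
Shadow price of kiln = 0.

0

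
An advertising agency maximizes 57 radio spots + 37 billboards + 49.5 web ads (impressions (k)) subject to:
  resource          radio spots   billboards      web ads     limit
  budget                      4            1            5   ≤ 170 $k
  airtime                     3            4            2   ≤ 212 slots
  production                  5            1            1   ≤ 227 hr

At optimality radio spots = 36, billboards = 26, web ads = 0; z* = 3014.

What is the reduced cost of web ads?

-9.5

Binding: budget and airtime. Non-binding: production (21 unused).
Slack constraints have shadow price 0 (complementary slackness).
The binding rows give the dual system: 4·y_budget + 3·y_airtime = 57 and 1·y_budget + 4·y_airtime = 37.
This yields shadow prices y_budget = 9, y_airtime = 7.
Reduced cost of web ads: c₃ − yᵀa₃ = 49.5 − (9·5 + 7·2) = 49.5 − 59 = -9.5.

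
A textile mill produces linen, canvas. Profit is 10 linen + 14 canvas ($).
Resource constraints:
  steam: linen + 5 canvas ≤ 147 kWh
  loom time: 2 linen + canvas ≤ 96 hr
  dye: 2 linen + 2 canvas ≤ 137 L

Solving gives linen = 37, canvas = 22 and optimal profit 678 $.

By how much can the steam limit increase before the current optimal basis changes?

Binding constraints: steam, loom time. The basis is B = [[1,5],[2,1]] with det -9.
Per unit increase in steam, x* moves by d = (-0.1111, 0.2222).
The basis stays optimal until dye becomes binding; allowable increase = 85.5 kWh.

85.5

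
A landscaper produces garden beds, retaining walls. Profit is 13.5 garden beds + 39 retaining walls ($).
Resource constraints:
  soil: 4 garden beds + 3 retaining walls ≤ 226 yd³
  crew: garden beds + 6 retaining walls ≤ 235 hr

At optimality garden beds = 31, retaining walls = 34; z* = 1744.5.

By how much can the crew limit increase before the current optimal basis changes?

Binding constraints: soil, crew. The basis is B = [[4,3],[1,6]] with det 21.
Per unit increase in crew, x* moves by d = (-0.1429, 0.1905).
The basis stays optimal until garden beds reaches 0; allowable increase = 217 hr.

217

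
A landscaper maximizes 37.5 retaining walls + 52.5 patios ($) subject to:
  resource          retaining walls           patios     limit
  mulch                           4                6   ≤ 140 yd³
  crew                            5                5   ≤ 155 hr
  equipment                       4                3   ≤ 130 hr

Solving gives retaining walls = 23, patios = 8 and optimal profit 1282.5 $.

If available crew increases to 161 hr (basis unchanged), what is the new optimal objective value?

At the optimum: mulch uses 140 of 140 (binding); crew uses 155 of 155 (binding); equipment uses 116 of 130 (slack = 14).
Since equipment is not tight, its dual is 0.
From A_Bᵀ y = c: 4·y_mulch + 5·y_crew = 37.5; 6·y_mulch + 5·y_crew = 52.5.
→ y_mulch = 7.5 and y_crew = 1.5.
Δz = y_crew·Δb = 1.5 × (6) = 9, so new z* = 1282.5 + 9 = 1291.5.

1291.5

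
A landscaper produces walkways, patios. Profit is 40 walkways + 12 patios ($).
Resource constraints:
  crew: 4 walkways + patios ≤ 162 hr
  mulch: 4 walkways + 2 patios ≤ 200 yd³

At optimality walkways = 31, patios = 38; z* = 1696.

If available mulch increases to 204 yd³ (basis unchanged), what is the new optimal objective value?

At the optimum: crew uses 162 of 162 (binding); mulch uses 200 of 200 (binding).
Dual feasibility on the basic columns requires 4·y_crew + 4·y_mulch = 40, 1·y_crew + 2·y_mulch = 12.
Solving: y_crew = 8, y_mulch = 2.
Δz = y_mulch·Δb = 2 × (4) = 8, so new z* = 1696 + 8 = 1704.

1704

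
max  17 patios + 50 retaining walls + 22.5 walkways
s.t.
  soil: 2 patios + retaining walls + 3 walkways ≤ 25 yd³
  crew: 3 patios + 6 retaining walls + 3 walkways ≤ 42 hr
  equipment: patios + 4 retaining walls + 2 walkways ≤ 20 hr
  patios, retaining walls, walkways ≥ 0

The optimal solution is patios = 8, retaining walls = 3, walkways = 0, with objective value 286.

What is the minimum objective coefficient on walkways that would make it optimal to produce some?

Check each constraint at x*: soil 19/25 (slack 6); crew 42/42 (tight); equipment 20/20 (tight).
Slack constraints have shadow price 0 (complementary slackness).
Dual feasibility on the basic columns requires 3·y_crew + 1·y_equipment = 17, 6·y_crew + 4·y_equipment = 50.
Solving: y_crew = 3, y_equipment = 8.
walkways enters the basis when its profit ≥ yᵀa₃ = 3·3 + 8·2 = 25.

25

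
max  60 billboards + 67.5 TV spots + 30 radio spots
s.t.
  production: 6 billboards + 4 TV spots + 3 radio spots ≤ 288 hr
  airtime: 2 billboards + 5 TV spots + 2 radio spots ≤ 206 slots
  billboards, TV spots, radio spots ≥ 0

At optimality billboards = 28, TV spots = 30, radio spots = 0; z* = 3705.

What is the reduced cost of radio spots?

-7.5

Both production and airtime are binding at x*.
Dual feasibility on the basic columns requires 6·y_production + 2·y_airtime = 60, 4·y_production + 5·y_airtime = 67.5.
This yields shadow prices y_production = 7.5, y_airtime = 7.5.
Reduced cost of radio spots: c₃ − yᵀa₃ = 30 − (7.5·3 + 7.5·2) = 30 − 37.5 = -7.5.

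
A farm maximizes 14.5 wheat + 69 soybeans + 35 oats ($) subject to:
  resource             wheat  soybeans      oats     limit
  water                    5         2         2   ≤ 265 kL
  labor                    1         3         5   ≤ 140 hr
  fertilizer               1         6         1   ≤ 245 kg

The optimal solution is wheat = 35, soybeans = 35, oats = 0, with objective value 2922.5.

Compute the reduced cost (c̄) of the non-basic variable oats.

At the optimum: water uses 245 of 265 (slack = 20); labor uses 140 of 140 (binding); fertilizer uses 245 of 245 (binding).
Since water is not tight, its dual is 0.
The binding rows give the dual system: 1·y_labor + 1·y_fertilizer = 14.5 and 3·y_labor + 6·y_fertilizer = 69.
This yields shadow prices y_labor = 6, y_fertilizer = 8.5.
Reduced cost of oats: c₃ − yᵀa₃ = 35 − (6·5 + 8.5·1) = 35 − 38.5 = -3.5.

-3.5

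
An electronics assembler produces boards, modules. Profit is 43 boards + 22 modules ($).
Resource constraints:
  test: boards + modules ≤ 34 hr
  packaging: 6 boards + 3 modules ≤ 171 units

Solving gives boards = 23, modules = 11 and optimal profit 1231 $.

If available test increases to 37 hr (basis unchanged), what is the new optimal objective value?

At the optimum: test uses 34 of 34 (binding); packaging uses 171 of 171 (binding).
From A_Bᵀ y = c: 1·y_test + 6·y_packaging = 43; 1·y_test + 3·y_packaging = 22.
→ y_test = 1 and y_packaging = 7.
Δz = y_test·Δb = 1 × (3) = 3, so new z* = 1231 + 3 = 1234.

1234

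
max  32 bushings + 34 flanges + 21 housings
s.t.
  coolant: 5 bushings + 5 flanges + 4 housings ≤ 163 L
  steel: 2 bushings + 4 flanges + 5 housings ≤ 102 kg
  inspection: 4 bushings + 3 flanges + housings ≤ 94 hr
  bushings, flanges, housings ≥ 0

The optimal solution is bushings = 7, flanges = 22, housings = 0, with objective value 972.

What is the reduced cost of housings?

Check each constraint at x*: coolant 145/163 (slack 18); steel 102/102 (tight); inspection 94/94 (tight).
By complementary slackness, y = 0 for the non-binding constraint.
From A_Bᵀ y = c: 2·y_steel + 4·y_inspection = 32; 4·y_steel + 3·y_inspection = 34.
Solving: y_steel = 4, y_inspection = 6.
Reduced cost of housings: c₃ − yᵀa₃ = 21 − (4·5 + 6·1) = 21 − 26 = -5.

-5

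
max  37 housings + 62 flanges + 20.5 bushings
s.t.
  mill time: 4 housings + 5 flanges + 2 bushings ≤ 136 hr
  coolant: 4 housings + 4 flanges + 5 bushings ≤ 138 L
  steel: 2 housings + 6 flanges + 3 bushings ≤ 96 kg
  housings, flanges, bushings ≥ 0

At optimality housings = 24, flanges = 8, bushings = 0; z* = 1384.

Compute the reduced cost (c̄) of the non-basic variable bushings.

-7

Binding: mill time and steel. Non-binding: coolant (10 unused).
Slack constraints have shadow price 0 (complementary slackness).
The binding rows give the dual system: 4·y_mill time + 2·y_steel = 37 and 5·y_mill time + 6·y_steel = 62.
Solving: y_mill time = 7, y_steel = 4.5.
Reduced cost of bushings: c₃ − yᵀa₃ = 20.5 − (7·2 + 4.5·3) = 20.5 − 27.5 = -7.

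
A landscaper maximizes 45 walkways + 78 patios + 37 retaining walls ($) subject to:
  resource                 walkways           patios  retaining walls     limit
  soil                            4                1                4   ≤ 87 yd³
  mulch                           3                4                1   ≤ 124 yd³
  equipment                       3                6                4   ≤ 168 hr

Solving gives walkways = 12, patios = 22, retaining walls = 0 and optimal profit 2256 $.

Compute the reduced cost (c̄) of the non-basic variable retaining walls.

-5

Check each constraint at x*: soil 70/87 (slack 17); mulch 124/124 (tight); equipment 168/168 (tight).
Slack constraints have shadow price 0 (complementary slackness).
From A_Bᵀ y = c: 3·y_mulch + 3·y_equipment = 45; 4·y_mulch + 6·y_equipment = 78.
→ y_mulch = 6 and y_equipment = 9.
Reduced cost of retaining walls: c₃ − yᵀa₃ = 37 − (6·1 + 9·4) = 37 − 42 = -5.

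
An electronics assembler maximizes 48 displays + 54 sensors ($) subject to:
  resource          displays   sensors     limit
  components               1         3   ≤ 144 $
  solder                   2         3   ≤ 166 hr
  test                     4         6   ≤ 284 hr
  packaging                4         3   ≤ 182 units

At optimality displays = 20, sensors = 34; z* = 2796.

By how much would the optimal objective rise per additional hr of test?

6

At the optimum: components uses 122 of 144 (slack = 22); solder uses 142 of 166 (slack = 24); test uses 284 of 284 (binding); packaging uses 182 of 182 (binding).
Slack constraints have shadow price 0 (complementary slackness).
The binding rows give the dual system: 4·y_test + 4·y_packaging = 48 and 6·y_test + 3·y_packaging = 54.
This yields shadow prices y_test = 6, y_packaging = 6.
Shadow price of test = 6.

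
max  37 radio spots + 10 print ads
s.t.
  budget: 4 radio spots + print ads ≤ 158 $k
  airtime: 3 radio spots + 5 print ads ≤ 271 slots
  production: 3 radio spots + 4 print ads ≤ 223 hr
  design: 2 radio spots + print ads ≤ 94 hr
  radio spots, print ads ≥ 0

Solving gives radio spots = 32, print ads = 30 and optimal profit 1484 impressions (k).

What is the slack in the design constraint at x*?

design used = 2·32 + 1·30 = 94; slack = 94 − 94 = 0.

0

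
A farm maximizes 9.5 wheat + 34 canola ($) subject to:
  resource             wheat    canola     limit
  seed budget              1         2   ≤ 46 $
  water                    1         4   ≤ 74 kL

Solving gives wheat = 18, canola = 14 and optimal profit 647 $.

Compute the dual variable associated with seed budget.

Check each constraint at x*: seed budget 46/46 (tight); water 74/74 (tight).
The binding rows give the dual system: 1·y_seed budget + 1·y_water = 9.5 and 2·y_seed budget + 4·y_water = 34.
Solving: y_seed budget = 2, y_water = 7.5.
Shadow price of seed budget = 2.

2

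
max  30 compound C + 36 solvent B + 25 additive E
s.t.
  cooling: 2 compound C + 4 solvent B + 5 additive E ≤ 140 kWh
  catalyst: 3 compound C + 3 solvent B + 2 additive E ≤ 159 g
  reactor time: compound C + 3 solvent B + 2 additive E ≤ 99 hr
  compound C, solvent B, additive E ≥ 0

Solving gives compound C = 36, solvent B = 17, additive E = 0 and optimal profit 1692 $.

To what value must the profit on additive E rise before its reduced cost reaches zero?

31

Check each constraint at x*: cooling 140/140 (tight); catalyst 159/159 (tight); reactor time 87/99 (slack 12).
Slack constraints have shadow price 0 (complementary slackness).
Dual feasibility on the basic columns requires 2·y_cooling + 3·y_catalyst = 30, 4·y_cooling + 3·y_catalyst = 36.
This yields shadow prices y_cooling = 3, y_catalyst = 8.
additive E enters the basis when its profit ≥ yᵀa₃ = 3·5 + 8·2 = 31.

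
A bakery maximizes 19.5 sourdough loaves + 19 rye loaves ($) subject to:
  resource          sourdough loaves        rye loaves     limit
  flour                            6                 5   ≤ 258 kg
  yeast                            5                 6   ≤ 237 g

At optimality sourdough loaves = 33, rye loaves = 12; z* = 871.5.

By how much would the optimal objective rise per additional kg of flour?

2

Both flour and yeast are binding at x*.
From A_Bᵀ y = c: 6·y_flour + 5·y_yeast = 19.5; 5·y_flour + 6·y_yeast = 19.
Solving: y_flour = 2, y_yeast = 1.5.
Shadow price of flour = 2.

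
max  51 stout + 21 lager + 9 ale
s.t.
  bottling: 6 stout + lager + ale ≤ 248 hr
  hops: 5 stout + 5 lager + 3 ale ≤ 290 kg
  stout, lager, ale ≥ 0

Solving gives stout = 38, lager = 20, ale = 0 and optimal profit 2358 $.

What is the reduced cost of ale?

Both bottling and hops are binding at x*.
Dual feasibility on the basic columns requires 6·y_bottling + 5·y_hops = 51, 1·y_bottling + 5·y_hops = 21.
→ y_bottling = 6 and y_hops = 3.
Reduced cost of ale: c₃ − yᵀa₃ = 9 − (6·1 + 3·3) = 9 − 15 = -6.

-6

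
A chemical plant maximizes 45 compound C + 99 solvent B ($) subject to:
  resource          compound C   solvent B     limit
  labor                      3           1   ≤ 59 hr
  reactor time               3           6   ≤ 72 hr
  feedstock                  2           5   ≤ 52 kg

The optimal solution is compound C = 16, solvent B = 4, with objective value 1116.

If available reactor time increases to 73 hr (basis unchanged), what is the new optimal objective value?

At the optimum: labor uses 52 of 59 (slack = 7); reactor time uses 72 of 72 (binding); feedstock uses 52 of 52 (binding).
Since labor is not tight, its dual is 0.
The binding rows give the dual system: 3·y_reactor time + 2·y_feedstock = 45 and 6·y_reactor time + 5·y_feedstock = 99.
This yields shadow prices y_reactor time = 9, y_feedstock = 9.
Δz = y_reactor time·Δb = 9 × (1) = 9, so new z* = 1116 + 9 = 1125.

1125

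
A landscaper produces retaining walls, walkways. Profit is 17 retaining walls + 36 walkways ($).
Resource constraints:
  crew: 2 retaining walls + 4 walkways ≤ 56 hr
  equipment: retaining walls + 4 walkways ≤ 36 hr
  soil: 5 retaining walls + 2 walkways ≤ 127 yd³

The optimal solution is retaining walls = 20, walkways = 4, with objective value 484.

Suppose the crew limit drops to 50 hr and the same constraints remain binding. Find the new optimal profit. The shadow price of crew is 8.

436

Δb = -6, so new z* = 484 + (8)·(-6) = 484 − 48 = 436.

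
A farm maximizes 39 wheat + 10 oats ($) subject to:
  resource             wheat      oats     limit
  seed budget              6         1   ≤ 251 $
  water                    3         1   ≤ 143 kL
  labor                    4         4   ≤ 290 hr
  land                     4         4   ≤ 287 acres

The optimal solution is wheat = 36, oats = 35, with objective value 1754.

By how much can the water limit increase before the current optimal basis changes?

0.45

Binding constraints: seed budget, water. The basis is B = [[6,1],[3,1]] with det 3.
Per unit increase in water, x* moves by d = (-0.3333, 2).
The basis stays optimal until land becomes binding; allowable increase = 0.45 kL.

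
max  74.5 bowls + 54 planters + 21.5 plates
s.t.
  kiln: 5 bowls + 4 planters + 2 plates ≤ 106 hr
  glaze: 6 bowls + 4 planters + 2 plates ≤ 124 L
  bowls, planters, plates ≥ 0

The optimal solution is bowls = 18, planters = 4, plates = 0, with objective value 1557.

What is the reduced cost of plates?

-5.5

Both kiln and glaze are binding at x*.
The binding rows give the dual system: 5·y_kiln + 6·y_glaze = 74.5 and 4·y_kiln + 4·y_glaze = 54.
Solving: y_kiln = 6.5, y_glaze = 7.
Reduced cost of plates: c₃ − yᵀa₃ = 21.5 − (6.5·2 + 7·2) = 21.5 − 27 = -5.5.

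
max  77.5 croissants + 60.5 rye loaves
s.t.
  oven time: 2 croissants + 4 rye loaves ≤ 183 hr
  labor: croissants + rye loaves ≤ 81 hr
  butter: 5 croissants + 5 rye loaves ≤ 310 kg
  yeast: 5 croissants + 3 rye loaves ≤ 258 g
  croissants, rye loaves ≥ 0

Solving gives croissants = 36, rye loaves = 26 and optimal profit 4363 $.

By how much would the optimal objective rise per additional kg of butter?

At the optimum: oven time uses 176 of 183 (slack = 7); labor uses 62 of 81 (slack = 19); butter uses 310 of 310 (binding); yeast uses 258 of 258 (binding).
By complementary slackness, y = 0 for the non-binding constraints.
From A_Bᵀ y = c: 5·y_butter + 5·y_yeast = 77.5; 5·y_butter + 3·y_yeast = 60.5.
Solving: y_butter = 7, y_yeast = 8.5.
Shadow price of butter = 7.

7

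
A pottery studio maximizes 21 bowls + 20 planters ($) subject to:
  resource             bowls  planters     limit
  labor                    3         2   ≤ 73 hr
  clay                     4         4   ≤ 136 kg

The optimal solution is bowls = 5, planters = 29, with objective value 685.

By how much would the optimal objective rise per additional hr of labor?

1

Both labor and clay are binding at x*.
The binding rows give the dual system: 3·y_labor + 4·y_clay = 21 and 2·y_labor + 4·y_clay = 20.
This yields shadow prices y_labor = 1, y_clay = 4.5.
Shadow price of labor = 1.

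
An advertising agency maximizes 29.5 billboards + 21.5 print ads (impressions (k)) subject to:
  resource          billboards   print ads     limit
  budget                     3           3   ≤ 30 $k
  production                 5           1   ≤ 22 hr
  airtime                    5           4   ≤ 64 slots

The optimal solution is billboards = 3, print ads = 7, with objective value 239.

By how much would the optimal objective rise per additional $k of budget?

At the optimum: budget uses 30 of 30 (binding); production uses 22 of 22 (binding); airtime uses 43 of 64 (slack = 21).
By complementary slackness, y = 0 for the non-binding constraint.
From A_Bᵀ y = c: 3·y_budget + 5·y_production = 29.5; 3·y_budget + 1·y_production = 21.5.
Solving: y_budget = 6.5, y_production = 2.
Shadow price of budget = 6.5.

6.5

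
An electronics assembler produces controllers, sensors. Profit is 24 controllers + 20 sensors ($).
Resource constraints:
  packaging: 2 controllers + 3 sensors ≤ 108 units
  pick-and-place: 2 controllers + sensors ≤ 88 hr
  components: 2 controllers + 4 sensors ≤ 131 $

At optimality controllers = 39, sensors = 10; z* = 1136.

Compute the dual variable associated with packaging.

At the optimum: packaging uses 108 of 108 (binding); pick-and-place uses 88 of 88 (binding); components uses 118 of 131 (slack = 13).
Since components is not tight, its dual is 0.
From A_Bᵀ y = c: 2·y_packaging + 2·y_pick-and-place = 24; 3·y_packaging + 1·y_pick-and-place = 20.
Solving: y_packaging = 4, y_pick-and-place = 8.
Shadow price of packaging = 4.

4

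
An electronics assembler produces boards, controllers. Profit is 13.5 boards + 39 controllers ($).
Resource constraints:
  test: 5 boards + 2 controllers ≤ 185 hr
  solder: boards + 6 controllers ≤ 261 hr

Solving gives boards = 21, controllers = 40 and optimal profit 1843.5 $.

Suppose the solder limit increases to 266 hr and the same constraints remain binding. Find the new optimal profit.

Check each constraint at x*: test 185/185 (tight); solder 261/261 (tight).
The binding rows give the dual system: 5·y_test + 1·y_solder = 13.5 and 2·y_test + 6·y_solder = 39.
Solving: y_test = 1.5, y_solder = 6.
Δz = y_solder·Δb = 6 × (5) = 30, so new z* = 1843.5 + 30 = 1873.5.

1873.5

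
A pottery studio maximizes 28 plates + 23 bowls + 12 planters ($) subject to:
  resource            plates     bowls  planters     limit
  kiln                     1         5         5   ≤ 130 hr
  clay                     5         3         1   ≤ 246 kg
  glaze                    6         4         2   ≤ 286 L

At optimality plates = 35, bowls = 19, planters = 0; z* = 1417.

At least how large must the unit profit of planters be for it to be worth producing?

14

At the optimum: kiln uses 130 of 130 (binding); clay uses 232 of 246 (slack = 14); glaze uses 286 of 286 (binding).
Since clay is not tight, its dual is 0.
The binding rows give the dual system: 1·y_kiln + 6·y_glaze = 28 and 5·y_kiln + 4·y_glaze = 23.
Solving: y_kiln = 1, y_glaze = 4.5.
planters enters the basis when its profit ≥ yᵀa₃ = 1·5 + 4.5·2 = 14.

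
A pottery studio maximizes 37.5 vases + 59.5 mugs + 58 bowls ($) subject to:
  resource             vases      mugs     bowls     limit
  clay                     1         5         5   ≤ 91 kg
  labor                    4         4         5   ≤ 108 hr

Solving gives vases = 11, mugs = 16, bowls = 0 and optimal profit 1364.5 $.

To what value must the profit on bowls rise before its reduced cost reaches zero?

Both clay and labor are binding at x*.
The binding rows give the dual system: 1·y_clay + 4·y_labor = 37.5 and 5·y_clay + 4·y_labor = 59.5.
Solving: y_clay = 5.5, y_labor = 8.
bowls enters the basis when its profit ≥ yᵀa₃ = 5.5·5 + 8·5 = 67.5.

67.5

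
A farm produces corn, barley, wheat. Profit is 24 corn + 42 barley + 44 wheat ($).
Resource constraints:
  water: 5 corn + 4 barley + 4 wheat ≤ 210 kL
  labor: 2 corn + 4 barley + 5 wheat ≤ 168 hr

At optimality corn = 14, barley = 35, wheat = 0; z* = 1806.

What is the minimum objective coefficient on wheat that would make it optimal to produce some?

51.5

At the optimum: water uses 210 of 210 (binding); labor uses 168 of 168 (binding).
The binding rows give the dual system: 5·y_water + 2·y_labor = 24 and 4·y_water + 4·y_labor = 42.
→ y_water = 1 and y_labor = 9.5.
wheat enters the basis when its profit ≥ yᵀa₃ = 1·4 + 9.5·5 = 51.5.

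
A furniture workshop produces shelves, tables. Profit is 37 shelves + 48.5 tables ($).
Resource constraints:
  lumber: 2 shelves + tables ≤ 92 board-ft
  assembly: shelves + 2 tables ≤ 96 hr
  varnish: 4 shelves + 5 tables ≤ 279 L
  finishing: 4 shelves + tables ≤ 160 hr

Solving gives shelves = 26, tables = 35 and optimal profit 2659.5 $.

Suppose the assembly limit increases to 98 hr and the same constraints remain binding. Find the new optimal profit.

2665.5

At the optimum: lumber uses 87 of 92 (slack = 5); assembly uses 96 of 96 (binding); varnish uses 279 of 279 (binding); finishing uses 139 of 160 (slack = 21).
Slack constraints have shadow price 0 (complementary slackness).
From A_Bᵀ y = c: 1·y_assembly + 4·y_varnish = 37; 2·y_assembly + 5·y_varnish = 48.5.
→ y_assembly = 3 and y_varnish = 8.5.
Δz = y_assembly·Δb = 3 × (2) = 6, so new z* = 2659.5 + 6 = 2665.5.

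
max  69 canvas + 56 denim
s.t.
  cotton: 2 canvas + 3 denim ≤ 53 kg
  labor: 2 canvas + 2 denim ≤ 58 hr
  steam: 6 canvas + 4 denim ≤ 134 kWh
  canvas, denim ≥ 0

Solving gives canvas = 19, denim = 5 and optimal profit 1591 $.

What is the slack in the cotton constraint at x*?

cotton used = 2·19 + 3·5 = 53; slack = 53 − 53 = 0.

0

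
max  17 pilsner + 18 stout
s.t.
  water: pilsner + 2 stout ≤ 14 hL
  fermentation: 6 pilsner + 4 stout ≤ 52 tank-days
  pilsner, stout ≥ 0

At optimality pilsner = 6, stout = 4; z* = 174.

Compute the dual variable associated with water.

5

Check each constraint at x*: water 14/14 (tight); fermentation 52/52 (tight).
The binding rows give the dual system: 1·y_water + 6·y_fermentation = 17 and 2·y_water + 4·y_fermentation = 18.
→ y_water = 5 and y_fermentation = 2.
Shadow price of water = 5.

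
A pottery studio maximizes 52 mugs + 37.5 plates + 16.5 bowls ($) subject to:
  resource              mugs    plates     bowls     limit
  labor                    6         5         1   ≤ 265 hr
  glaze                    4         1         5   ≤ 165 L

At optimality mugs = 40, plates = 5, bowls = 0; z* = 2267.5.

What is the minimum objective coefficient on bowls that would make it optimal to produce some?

19.5

Both labor and glaze are binding at x*.
Dual feasibility on the basic columns requires 6·y_labor + 4·y_glaze = 52, 5·y_labor + 1·y_glaze = 37.5.
Solving: y_labor = 7, y_glaze = 2.5.
bowls enters the basis when its profit ≥ yᵀa₃ = 7·1 + 2.5·5 = 19.5.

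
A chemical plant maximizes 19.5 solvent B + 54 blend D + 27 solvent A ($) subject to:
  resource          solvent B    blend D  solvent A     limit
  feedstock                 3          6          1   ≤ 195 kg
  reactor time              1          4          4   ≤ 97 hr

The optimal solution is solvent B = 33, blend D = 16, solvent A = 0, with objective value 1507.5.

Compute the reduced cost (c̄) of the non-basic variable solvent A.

Both feedstock and reactor time are binding at x*.
The binding rows give the dual system: 3·y_feedstock + 1·y_reactor time = 19.5 and 6·y_feedstock + 4·y_reactor time = 54.
Solving: y_feedstock = 4, y_reactor time = 7.5.
Reduced cost of solvent A: c₃ − yᵀa₃ = 27 − (4·1 + 7.5·4) = 27 − 34 = -7.

-7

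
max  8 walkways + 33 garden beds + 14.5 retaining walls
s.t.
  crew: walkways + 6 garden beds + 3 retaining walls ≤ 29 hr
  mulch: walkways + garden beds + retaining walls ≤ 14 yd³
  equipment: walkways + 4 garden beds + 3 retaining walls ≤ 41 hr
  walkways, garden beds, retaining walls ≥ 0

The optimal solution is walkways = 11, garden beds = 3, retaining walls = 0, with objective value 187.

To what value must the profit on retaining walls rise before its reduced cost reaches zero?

Check each constraint at x*: crew 29/29 (tight); mulch 14/14 (tight); equipment 23/41 (slack 18).
Since equipment is not tight, its dual is 0.
Dual feasibility on the basic columns requires 1·y_crew + 1·y_mulch = 8, 6·y_crew + 1·y_mulch = 33.
This yields shadow prices y_crew = 5, y_mulch = 3.
retaining walls enters the basis when its profit ≥ yᵀa₃ = 5·3 + 3·1 = 18.

18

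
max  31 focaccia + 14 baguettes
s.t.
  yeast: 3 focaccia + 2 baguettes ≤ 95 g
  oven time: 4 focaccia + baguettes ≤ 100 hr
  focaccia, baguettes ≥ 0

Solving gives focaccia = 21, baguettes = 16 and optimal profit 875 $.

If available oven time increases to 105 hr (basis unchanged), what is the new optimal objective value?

895

Check each constraint at x*: yeast 95/95 (tight); oven time 100/100 (tight).
The binding rows give the dual system: 3·y_yeast + 4·y_oven time = 31 and 2·y_yeast + 1·y_oven time = 14.
→ y_yeast = 5 and y_oven time = 4.
Δz = y_oven time·Δb = 4 × (5) = 20, so new z* = 875 + 20 = 895.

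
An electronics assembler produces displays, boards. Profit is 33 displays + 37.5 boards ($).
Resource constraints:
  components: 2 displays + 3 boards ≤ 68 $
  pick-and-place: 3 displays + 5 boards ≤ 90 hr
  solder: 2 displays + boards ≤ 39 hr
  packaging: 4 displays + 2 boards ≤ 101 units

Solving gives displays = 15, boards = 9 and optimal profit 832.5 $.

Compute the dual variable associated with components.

Check each constraint at x*: components 57/68 (slack 11); pick-and-place 90/90 (tight); solder 39/39 (tight); packaging 78/101 (slack 23).
Since components, packaging are not tight, their duals are 0.
From A_Bᵀ y = c: 3·y_pick-and-place + 2·y_solder = 33; 5·y_pick-and-place + 1·y_solder = 37.5.
Solving: y_pick-and-place = 6, y_solder = 7.5.
Shadow price of components = 0.

0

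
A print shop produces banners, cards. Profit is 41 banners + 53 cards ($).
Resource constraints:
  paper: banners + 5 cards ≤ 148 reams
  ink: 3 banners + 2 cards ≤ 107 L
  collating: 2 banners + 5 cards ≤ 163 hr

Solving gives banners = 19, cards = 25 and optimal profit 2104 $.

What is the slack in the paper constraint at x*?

paper used = 1·19 + 5·25 = 144; slack = 148 − 144 = 4.

4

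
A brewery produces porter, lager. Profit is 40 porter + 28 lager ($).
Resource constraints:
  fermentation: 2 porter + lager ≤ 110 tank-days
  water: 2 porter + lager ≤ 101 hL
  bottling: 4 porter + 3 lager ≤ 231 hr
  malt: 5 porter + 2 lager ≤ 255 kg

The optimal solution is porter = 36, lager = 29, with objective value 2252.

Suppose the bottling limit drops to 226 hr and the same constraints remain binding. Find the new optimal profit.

At the optimum: fermentation uses 101 of 110 (slack = 9); water uses 101 of 101 (binding); bottling uses 231 of 231 (binding); malt uses 238 of 255 (slack = 17).
Slack constraints have shadow price 0 (complementary slackness).
The binding rows give the dual system: 2·y_water + 4·y_bottling = 40 and 1·y_water + 3·y_bottling = 28.
→ y_water = 4 and y_bottling = 8.
Δz = y_bottling·Δb = 8 × (-5) = -40, so new z* = 2252 − 40 = 2212.

2212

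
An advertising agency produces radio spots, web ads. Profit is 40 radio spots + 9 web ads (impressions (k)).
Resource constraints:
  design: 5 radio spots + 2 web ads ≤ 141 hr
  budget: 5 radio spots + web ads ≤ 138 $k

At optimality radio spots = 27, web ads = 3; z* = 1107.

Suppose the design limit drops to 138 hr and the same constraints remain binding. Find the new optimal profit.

Check each constraint at x*: design 141/141 (tight); budget 138/138 (tight).
From A_Bᵀ y = c: 5·y_design + 5·y_budget = 40; 2·y_design + 1·y_budget = 9.
This yields shadow prices y_design = 1, y_budget = 7.
Δz = y_design·Δb = 1 × (-3) = -3, so new z* = 1107 − 3 = 1104.

1104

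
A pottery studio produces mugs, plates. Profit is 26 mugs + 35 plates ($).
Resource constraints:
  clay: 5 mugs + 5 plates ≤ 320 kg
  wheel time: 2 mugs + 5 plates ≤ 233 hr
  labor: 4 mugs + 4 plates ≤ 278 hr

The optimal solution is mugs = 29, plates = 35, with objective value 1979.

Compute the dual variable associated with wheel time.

Binding: clay and wheel time. Non-binding: labor (22 unused).
By complementary slackness, y = 0 for the non-binding constraint.
Dual feasibility on the basic columns requires 5·y_clay + 2·y_wheel time = 26, 5·y_clay + 5·y_wheel time = 35.
Solving: y_clay = 4, y_wheel time = 3.
Shadow price of wheel time = 3.

3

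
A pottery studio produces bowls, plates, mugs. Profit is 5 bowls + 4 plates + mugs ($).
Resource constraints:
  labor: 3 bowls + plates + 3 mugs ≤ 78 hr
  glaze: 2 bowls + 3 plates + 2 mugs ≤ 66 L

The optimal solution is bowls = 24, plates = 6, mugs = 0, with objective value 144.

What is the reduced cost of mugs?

-4

At the optimum: labor uses 78 of 78 (binding); glaze uses 66 of 66 (binding).
Dual feasibility on the basic columns requires 3·y_labor + 2·y_glaze = 5, 1·y_labor + 3·y_glaze = 4.
Solving: y_labor = 1, y_glaze = 1.
Reduced cost of mugs: c₃ − yᵀa₃ = 1 − (1·3 + 1·2) = 1 − 5 = -4.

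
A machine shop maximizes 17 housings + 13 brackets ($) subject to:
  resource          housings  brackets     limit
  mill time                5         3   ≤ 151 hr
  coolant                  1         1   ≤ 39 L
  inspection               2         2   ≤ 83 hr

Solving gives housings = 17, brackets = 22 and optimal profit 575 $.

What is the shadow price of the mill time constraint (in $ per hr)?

2

Binding: mill time and coolant. Non-binding: inspection (5 unused).
Slack constraints have shadow price 0 (complementary slackness).
The binding rows give the dual system: 5·y_mill time + 1·y_coolant = 17 and 3·y_mill time + 1·y_coolant = 13.
→ y_mill time = 2 and y_coolant = 7.
Shadow price of mill time = 2.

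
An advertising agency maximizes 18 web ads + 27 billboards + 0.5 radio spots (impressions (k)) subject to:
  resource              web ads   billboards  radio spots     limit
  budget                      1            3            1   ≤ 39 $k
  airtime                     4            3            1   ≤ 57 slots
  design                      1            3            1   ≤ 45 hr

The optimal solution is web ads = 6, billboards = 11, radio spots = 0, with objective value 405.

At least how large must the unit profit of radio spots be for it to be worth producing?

9

Check each constraint at x*: budget 39/39 (tight); airtime 57/57 (tight); design 39/45 (slack 6).
By complementary slackness, y = 0 for the non-binding constraint.
From A_Bᵀ y = c: 1·y_budget + 4·y_airtime = 18; 3·y_budget + 3·y_airtime = 27.
Solving: y_budget = 6, y_airtime = 3.
radio spots enters the basis when its profit ≥ yᵀa₃ = 6·1 + 3·1 = 9.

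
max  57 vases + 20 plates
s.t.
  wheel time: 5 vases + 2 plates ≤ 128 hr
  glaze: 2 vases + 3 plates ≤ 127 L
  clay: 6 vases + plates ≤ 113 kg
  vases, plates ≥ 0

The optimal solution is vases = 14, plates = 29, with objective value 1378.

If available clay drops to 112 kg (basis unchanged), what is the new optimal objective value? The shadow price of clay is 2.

Δb = -1, so new z* = 1378 + (2)·(-1) = 1378 − 2 = 1376.

1376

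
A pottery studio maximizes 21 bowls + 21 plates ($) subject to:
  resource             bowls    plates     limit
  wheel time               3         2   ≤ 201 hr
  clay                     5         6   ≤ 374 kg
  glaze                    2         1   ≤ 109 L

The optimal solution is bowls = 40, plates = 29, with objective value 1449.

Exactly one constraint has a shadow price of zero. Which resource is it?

wheel time: 178/201 (slack 23)
clay: 374/374 (binding)
glaze: 109/109 (binding)
By complementary slackness, a constraint with positive slack has shadow price 0 → wheel time.

wheel time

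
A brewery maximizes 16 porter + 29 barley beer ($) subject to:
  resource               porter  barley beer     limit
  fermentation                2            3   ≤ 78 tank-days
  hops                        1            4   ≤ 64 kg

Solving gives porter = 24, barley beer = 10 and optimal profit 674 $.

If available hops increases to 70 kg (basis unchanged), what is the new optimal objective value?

686

Check each constraint at x*: fermentation 78/78 (tight); hops 64/64 (tight).
From A_Bᵀ y = c: 2·y_fermentation + 1·y_hops = 16; 3·y_fermentation + 4·y_hops = 29.
This yields shadow prices y_fermentation = 7, y_hops = 2.
Δz = y_hops·Δb = 2 × (6) = 12, so new z* = 674 + 12 = 686.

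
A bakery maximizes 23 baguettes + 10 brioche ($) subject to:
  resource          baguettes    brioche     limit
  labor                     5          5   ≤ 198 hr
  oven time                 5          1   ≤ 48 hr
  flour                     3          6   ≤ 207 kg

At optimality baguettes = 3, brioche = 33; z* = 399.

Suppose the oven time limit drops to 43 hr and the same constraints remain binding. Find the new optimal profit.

379

Check each constraint at x*: labor 180/198 (slack 18); oven time 48/48 (tight); flour 207/207 (tight).
Since labor is not tight, its dual is 0.
The binding rows give the dual system: 5·y_oven time + 3·y_flour = 23 and 1·y_oven time + 6·y_flour = 10.
This yields shadow prices y_oven time = 4, y_flour = 1.
Δz = y_oven time·Δb = 4 × (-5) = -20, so new z* = 399 − 20 = 379.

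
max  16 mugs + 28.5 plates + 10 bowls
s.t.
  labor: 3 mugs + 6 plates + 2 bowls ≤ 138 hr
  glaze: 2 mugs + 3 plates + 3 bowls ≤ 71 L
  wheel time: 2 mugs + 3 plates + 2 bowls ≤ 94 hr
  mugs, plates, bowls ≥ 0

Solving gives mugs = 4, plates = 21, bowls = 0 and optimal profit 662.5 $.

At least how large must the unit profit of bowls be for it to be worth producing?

Binding: labor and glaze. Non-binding: wheel time (23 unused).
Since wheel time is not tight, its dual is 0.
The binding rows give the dual system: 3·y_labor + 2·y_glaze = 16 and 6·y_labor + 3·y_glaze = 28.5.
This yields shadow prices y_labor = 3, y_glaze = 3.5.
bowls enters the basis when its profit ≥ yᵀa₃ = 3·2 + 3.5·3 = 16.5.

16.5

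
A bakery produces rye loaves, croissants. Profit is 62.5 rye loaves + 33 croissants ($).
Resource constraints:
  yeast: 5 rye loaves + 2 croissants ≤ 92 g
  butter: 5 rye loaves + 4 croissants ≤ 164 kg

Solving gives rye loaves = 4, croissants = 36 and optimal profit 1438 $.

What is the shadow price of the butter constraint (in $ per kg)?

4

Both yeast and butter are binding at x*.
The binding rows give the dual system: 5·y_yeast + 5·y_butter = 62.5 and 2·y_yeast + 4·y_butter = 33.
→ y_yeast = 8.5 and y_butter = 4.
Shadow price of butter = 4.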